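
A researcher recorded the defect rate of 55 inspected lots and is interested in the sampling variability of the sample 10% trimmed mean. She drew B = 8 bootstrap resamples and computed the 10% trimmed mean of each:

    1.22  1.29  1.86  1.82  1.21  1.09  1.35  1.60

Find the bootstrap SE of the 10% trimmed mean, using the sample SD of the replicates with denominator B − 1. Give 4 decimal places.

Bootstrap SE is the standard deviation of the 8 replicate 10% trimmed means.
Mean of replicates: (1.22 + 1.29 + 1.86 + 1.82 + 1.21 + 1.09 + 1.35 + 1.60) / 8 = 11.44000 / 8 = 1.43000
Sum of squared deviations: (−0.21000)² + (−0.14000)² + (+0.43000)² + (+0.39000)² + (−0.22000)² + (−0.34000)² + (−0.08000)² + (+0.17000)² = 0.60000
Variance = 0.60000 / 7 = 0.08571
SE* = √0.08571

SE* = 0.2928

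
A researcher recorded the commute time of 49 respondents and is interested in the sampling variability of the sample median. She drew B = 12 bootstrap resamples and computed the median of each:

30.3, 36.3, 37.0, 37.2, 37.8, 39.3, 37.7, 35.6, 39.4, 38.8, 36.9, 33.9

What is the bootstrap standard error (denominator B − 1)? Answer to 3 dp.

SE* = 2.544

Bootstrap SE is the standard deviation of the 12 replicate medians.
Mean of replicates: (30.3 + 36.3 + 37.0 + 37.2 + 37.8 + 39.3 + 37.7 + 35.6 + 39.4 + 38.8 + 36.9 + 33.9) / 12 = 440.2000 / 12 = 36.6833
Sum of squared deviations: (−6.3833)² + (−0.3833)² + (+0.3167)² + (+0.5167)² + (+1.1167)² + (+2.6167)² + (+1.0167)² + (−1.0833)² + (+2.7167)² + (+2.1167)² + (+0.2167)² + (−2.7833)² = 71.2167
Variance = 71.2167 / 11 = 6.4742
SE* = √6.4742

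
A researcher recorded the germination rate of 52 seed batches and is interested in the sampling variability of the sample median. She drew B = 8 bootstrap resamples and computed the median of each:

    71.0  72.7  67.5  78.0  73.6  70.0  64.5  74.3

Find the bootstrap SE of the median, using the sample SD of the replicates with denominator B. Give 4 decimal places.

SE* = 3.9278

Bootstrap SE is the standard deviation of the 8 replicate medians.
Mean of replicates: (71.0 + 72.7 + 67.5 + 78.0 + 73.6 + 70.0 + 64.5 + 74.3) / 8 = 571.60000 / 8 = 71.45000
Sum of squared deviations: (−0.45000)² + (+1.25000)² + (−3.95000)² + (+6.55000)² + (+2.15000)² + (−1.45000)² + (−6.95000)² + (+2.85000)² = 123.42000
Variance = 123.42000 / 8 = 15.42750
SE* = √15.42750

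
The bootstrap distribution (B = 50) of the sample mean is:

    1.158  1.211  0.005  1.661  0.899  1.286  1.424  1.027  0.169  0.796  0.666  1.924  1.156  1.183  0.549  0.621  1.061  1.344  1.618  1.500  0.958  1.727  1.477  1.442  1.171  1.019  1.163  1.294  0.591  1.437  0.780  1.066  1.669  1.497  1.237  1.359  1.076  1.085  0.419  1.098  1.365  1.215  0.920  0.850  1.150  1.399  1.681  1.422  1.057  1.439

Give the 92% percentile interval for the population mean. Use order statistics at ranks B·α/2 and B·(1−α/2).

Sorted replicates: 0.005, 0.169, 0.419, 0.549, 0.591, 0.621, 0.666, 0.780, 0.796, 0.850, 0.899, 0.920, 0.958, 1.019, 1.027, 1.057, 1.061, 1.066, 1.076, 1.085, 1.098, 1.150, 1.156, 1.158, 1.163, 1.171, 1.183, 1.211, 1.215, 1.237, 1.286, 1.294, 1.344, 1.359, 1.365, 1.399, 1.422, 1.424, 1.437, 1.439, 1.442, 1.477, 1.497, 1.500, 1.618, 1.661, 1.669, 1.681, 1.727, 1.924
α = 0.08; lower rank = 50 × 0.040 = 2; upper rank = 50 × 0.960 = 48.
The 2nd smallest replicate is 0.169; the 48th is 1.681.

(0.169, 1.681)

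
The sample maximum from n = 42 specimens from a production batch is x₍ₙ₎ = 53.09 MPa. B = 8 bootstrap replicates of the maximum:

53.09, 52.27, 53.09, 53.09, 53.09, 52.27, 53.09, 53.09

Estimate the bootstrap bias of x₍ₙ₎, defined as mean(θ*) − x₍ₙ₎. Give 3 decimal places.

mean(θ*) = (53.09 + 52.27 + 53.09 + 53.09 + 53.09 + 52.27 + 53.09 + 53.09) / 8 = 52.8850
bias = 52.8850 − 53.09

bias = −0.205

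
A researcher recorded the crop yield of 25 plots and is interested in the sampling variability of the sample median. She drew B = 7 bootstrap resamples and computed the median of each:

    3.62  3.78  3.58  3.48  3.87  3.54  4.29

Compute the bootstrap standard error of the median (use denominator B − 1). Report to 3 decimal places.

Bootstrap SE is the standard deviation of the 7 replicate medians.
Mean of replicates: (3.62 + 3.78 + 3.58 + 3.48 + 3.87 + 3.54 + 4.29) / 7 = 26.1600 / 7 = 3.7371
Sum of squared deviations: (−0.1171)² + (+0.0429)² + (−0.1571)² + (−0.2571)² + (+0.1329)² + (−0.1971)² + (+0.5529)² = 0.4685
Variance = 0.4685 / 6 = 0.0781
SE* = √0.0781

SE* = 0.279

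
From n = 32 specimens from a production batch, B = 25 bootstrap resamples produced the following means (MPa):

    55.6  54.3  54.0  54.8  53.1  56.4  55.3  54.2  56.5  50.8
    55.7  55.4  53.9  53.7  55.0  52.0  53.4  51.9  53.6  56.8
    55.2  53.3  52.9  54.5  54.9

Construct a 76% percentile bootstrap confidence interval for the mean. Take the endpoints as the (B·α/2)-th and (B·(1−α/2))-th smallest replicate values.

Sorted replicates: 50.8, 51.9, 52.0, 52.9, 53.1, 53.3, 53.4, 53.6, 53.7, 53.9, 54.0, 54.2, 54.3, 54.5, 54.8, 54.9, 55.0, 55.2, 55.3, 55.4, 55.6, 55.7, 56.4, 56.5, 56.8
α = 0.24; lower rank = 25 × 0.120 = 3; upper rank = 25 × 0.880 = 22.
The 3rd smallest replicate is 52.0; the 22nd is 55.7.

(52.0, 55.7)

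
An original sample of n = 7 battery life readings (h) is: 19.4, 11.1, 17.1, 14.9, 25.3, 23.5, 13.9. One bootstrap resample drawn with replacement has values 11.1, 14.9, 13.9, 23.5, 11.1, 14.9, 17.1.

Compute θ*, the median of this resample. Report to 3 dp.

Sorted: 11.1, 11.1, 13.9, 14.9, 14.9, 17.1, 23.5
Median = middle value = 14.900

θ* = 14.900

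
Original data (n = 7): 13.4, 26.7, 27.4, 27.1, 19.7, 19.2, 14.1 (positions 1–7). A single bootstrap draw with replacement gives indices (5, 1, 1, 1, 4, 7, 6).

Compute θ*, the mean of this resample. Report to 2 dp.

θ* = 17.19

Resample values: 19.7, 13.4, 13.4, 13.4, 27.1, 14.1, 19.2.
Mean = (19.7 + 13.4 + 13.4 + 13.4 + 27.1 + 14.1 + 19.2) / 7 = 120.30 / 7 = 17.19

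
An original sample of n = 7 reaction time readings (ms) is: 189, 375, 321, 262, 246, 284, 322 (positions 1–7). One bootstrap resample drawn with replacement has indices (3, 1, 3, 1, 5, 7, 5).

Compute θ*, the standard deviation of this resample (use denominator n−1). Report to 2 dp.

θ* = 60.18

Resample values: 321, 189, 321, 189, 246, 322, 246.
Mean = 262.0000; sum of squared deviations = 21732.0000
s² = 21732.0000 / 6 = 3622.0000
s = √3622.0000 = 60.18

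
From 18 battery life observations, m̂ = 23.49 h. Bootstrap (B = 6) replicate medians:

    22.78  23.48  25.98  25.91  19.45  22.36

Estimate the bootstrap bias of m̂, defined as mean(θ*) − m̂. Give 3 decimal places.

bias = −0.163

mean(θ*) = (22.78 + 23.48 + 25.98 + 25.91 + 19.45 + 22.36) / 6 = 23.3267
bias = 23.3267 − 23.49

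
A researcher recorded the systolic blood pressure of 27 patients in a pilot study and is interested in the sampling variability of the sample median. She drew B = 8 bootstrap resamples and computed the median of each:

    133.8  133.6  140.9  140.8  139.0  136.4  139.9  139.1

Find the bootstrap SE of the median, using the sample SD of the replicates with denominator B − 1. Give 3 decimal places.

SE* = 2.966

Bootstrap SE is the standard deviation of the 8 replicate medians.
Mean of replicates: (133.8 + 133.6 + 140.9 + 140.8 + 139.0 + 136.4 + 139.9 + 139.1) / 8 = 1103.5000 / 8 = 137.9375
Sum of squared deviations: (−4.1375)² + (−4.3375)² + (+2.9625)² + (+2.8625)² + (+1.0625)² + (−1.5375)² + (+1.9625)² + (+1.1625)² = 61.5988
Variance = 61.5988 / 7 = 8.7998
SE* = √8.7998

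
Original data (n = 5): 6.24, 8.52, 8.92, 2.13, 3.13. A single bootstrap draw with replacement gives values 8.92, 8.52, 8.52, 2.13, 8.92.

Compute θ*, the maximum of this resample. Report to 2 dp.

θ* = 8.92

Maximum = 8.92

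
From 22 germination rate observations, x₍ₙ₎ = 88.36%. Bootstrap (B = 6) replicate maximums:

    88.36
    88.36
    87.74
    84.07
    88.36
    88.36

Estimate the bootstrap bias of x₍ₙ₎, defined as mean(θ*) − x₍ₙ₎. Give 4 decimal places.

bias = −0.8183

mean(θ*) = (88.36 + 88.36 + 87.74 + 84.07 + 88.36 + 88.36) / 6 = 87.54167
bias = 87.54167 − 88.36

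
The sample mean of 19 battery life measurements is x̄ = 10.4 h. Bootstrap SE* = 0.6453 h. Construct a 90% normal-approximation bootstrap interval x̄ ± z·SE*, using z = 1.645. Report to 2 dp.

(9.34, 11.46)

Margin = 1.645 × 0.6453 = 1.062
Interval: 10.4 ± 1.062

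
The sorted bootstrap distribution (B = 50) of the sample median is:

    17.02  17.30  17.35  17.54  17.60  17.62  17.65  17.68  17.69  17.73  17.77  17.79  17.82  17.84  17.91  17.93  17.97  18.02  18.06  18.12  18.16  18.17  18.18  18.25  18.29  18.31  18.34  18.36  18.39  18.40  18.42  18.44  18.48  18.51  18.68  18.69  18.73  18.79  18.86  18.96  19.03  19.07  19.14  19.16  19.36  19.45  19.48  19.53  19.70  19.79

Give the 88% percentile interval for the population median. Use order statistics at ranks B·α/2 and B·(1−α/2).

(17.35, 19.48)

α = 0.12; lower rank = 50 × 0.060 = 3; upper rank = 50 × 0.940 = 47.
The 3rd smallest replicate is 17.35; the 47th is 19.48.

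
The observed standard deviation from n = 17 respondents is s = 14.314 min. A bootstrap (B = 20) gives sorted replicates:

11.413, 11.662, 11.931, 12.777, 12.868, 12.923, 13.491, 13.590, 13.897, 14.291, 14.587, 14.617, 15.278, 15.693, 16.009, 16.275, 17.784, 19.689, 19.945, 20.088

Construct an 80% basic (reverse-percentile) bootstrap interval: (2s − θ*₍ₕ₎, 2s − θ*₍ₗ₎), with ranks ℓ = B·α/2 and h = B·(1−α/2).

Percentile endpoints at ranks 2 and 18: θ*₍2₎ = 11.662, θ*₍18₎ = 19.689.
Basic interval reflects these around s:
  lower = 2 × 14.314 − 19.689 = 8.939
  upper = 2 × 14.314 − 11.662 = 16.966

(8.939, 16.966)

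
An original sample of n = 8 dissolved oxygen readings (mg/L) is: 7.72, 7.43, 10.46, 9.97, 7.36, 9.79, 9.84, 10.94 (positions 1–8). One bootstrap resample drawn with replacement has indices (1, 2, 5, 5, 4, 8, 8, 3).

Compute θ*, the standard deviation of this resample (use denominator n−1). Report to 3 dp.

Resample values: 7.72, 7.43, 7.36, 7.36, 9.97, 10.94, 10.94, 10.46.
Mean = 9.0225; sum of squared deviations = 20.0782
s² = 20.0782 / 7 = 2.8683
s = √2.8683 = 1.694

θ* = 1.694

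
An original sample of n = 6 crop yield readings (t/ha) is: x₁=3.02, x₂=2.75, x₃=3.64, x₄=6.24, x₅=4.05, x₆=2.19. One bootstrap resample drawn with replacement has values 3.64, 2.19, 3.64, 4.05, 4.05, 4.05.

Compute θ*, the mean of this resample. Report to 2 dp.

Mean = (3.64 + 2.19 + 3.64 + 4.05 + 4.05 + 4.05) / 6 = 21.620 / 6 = 3.60

θ* = 3.60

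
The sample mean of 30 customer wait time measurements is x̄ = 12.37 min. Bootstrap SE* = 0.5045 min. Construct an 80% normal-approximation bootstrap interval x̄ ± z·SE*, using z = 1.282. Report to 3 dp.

Margin = 1.282 × 0.5045 = 0.6468
Interval: 12.37 ± 0.6468

(11.723, 13.017)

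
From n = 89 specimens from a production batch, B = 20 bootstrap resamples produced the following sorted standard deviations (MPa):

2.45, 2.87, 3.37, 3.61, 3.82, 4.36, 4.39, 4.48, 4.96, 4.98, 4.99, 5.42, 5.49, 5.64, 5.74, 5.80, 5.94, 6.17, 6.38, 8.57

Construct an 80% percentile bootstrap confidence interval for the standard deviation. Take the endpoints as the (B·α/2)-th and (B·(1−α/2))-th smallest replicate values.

α = 0.20; lower rank = 20 × 0.100 = 2; upper rank = 20 × 0.900 = 18.
The 2nd smallest replicate is 2.87; the 18th is 6.17.

(2.87, 6.17)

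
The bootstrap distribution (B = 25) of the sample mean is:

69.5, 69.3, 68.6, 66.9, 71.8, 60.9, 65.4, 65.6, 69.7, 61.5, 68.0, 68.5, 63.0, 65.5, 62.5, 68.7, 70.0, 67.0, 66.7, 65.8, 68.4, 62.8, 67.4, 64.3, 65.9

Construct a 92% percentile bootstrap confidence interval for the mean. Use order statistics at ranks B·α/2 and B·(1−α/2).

(60.9, 70.0)

Sorted replicates: 60.9, 61.5, 62.5, 62.8, 63.0, 64.3, 65.4, 65.5, 65.6, 65.8, 65.9, 66.7, 66.9, 67.0, 67.4, 68.0, 68.4, 68.5, 68.6, 68.7, 69.3, 69.5, 69.7, 70.0, 71.8
α = 0.08; lower rank = 25 × 0.040 = 1; upper rank = 25 × 0.960 = 24.
The 1st smallest replicate is 60.9; the 24th is 70.0.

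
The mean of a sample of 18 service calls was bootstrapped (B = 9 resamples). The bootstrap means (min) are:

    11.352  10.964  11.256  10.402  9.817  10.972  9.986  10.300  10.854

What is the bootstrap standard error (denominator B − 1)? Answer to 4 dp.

Bootstrap SE is the standard deviation of the 9 replicate means.
Mean of replicates: (11.352 + 10.964 + 11.256 + 10.402 + 9.817 + 10.972 + 9.986 + 10.300 + 10.854) / 9 = 95.90300 / 9 = 10.65589
Sum of squared deviations: (+0.69611)² + (+0.30811)² + (+0.60011)² + (−0.25389)² + (−0.83889)² + (+0.31611)² + (−0.66989)² + (−0.35589)² + (+0.19811)² = 2.42241
Variance = 2.42241 / 8 = 0.30280
SE* = √0.30280

SE* = 0.5503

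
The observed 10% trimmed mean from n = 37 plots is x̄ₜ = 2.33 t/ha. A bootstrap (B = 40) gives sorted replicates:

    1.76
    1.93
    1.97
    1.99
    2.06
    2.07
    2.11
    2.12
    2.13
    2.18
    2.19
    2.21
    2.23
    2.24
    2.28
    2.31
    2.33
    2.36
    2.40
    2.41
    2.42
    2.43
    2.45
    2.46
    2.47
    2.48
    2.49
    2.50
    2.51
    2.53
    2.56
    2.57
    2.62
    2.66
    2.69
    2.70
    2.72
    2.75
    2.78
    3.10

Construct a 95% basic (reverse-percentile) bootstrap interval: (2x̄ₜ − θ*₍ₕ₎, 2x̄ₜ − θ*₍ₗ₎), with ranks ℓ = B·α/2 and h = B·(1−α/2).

(1.88, 2.90)

Percentile endpoints at ranks 1 and 39: θ*₍1₎ = 1.76, θ*₍39₎ = 2.78.
Basic interval reflects these around x̄ₜ:
  lower = 2 × 2.33 − 2.78 = 1.88
  upper = 2 × 2.33 − 1.76 = 2.90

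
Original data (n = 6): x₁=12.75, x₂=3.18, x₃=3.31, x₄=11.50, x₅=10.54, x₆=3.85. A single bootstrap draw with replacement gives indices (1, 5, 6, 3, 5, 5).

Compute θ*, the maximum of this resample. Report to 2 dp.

θ* = 12.75

Resample values: 12.75, 10.54, 3.85, 3.31, 10.54, 10.54.
Maximum = 12.75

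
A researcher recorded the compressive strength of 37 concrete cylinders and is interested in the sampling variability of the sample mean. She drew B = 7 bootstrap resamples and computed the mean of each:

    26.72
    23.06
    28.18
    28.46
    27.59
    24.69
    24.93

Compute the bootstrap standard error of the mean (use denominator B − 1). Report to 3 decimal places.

Bootstrap SE is the standard deviation of the 7 replicate means.
Mean of replicates: (26.72 + 23.06 + 28.18 + 28.46 + 27.59 + 24.69 + 24.93) / 7 = 183.6300 / 7 = 26.2329
Sum of squared deviations: (+0.4871)² + (−3.1729)² + (+1.9471)² + (+2.2271)² + (+1.3571)² + (−1.5429)² + (−1.3029)² = 24.9755
Variance = 24.9755 / 6 = 4.1626
SE* = √4.1626

SE* = 2.040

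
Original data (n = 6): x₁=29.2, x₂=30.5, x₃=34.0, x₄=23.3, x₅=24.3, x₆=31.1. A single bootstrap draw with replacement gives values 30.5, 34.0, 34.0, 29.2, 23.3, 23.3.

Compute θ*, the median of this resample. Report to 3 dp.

θ* = 29.850

Sorted: 23.3, 23.3, 29.2, 30.5, 34.0, 34.0
Median = average of the two middle values = 29.850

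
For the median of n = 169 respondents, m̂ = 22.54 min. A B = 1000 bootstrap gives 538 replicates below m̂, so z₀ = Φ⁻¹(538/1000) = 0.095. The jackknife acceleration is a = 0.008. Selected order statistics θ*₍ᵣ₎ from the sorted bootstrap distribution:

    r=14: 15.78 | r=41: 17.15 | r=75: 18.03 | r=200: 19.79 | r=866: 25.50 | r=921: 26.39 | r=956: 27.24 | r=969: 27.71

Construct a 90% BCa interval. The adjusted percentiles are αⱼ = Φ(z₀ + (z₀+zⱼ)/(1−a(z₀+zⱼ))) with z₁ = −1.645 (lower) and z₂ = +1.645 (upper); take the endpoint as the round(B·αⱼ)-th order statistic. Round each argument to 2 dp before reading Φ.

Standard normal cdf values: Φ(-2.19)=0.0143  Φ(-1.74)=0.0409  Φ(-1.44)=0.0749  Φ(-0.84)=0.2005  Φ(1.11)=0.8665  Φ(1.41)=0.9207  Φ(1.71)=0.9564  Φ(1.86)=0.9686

(18.03, 27.71)

Lower: z₀ + z₁ = 0.095 + (-1.645) = -1.550; 1 − a(z₀+z₁) = 1 − (0.008)(-1.550) = 1.0124; argument = 0.095 + (-1.550)/1.0124 = -1.4360 → -1.44.
α₁ = Φ(-1.44) = 0.0749; rank = round(1000 × 0.0749) = 75; θ*₍75₎ = 18.03.
Upper: z₀ + z₂ = 1.740; 1 − a(z₀+z₂) = 0.9861; argument = 1.8596 → 1.86; α₂ = 0.9686; rank = 969; θ*₍969₎ = 27.71.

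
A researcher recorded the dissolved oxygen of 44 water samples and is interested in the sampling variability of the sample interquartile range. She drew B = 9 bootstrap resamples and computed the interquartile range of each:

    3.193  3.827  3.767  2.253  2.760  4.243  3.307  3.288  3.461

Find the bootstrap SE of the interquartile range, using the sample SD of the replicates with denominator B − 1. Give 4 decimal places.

Bootstrap SE is the standard deviation of the 9 replicate interquartile ranges.
Mean of replicates: (3.193 + 3.827 + 3.767 + 2.253 + 2.760 + 4.243 + 3.307 + 3.288 + 3.461) / 9 = 30.09900 / 9 = 3.34433
Sum of squared deviations: (−0.15133)² + (+0.48267)² + (+0.42267)² + (−1.09133)² + (−0.58433)² + (+0.89867)² + (−0.03733)² + (−0.05633)² + (+0.11667)² = 2.79275
Variance = 2.79275 / 8 = 0.34909
SE* = √0.34909

SE* = 0.5908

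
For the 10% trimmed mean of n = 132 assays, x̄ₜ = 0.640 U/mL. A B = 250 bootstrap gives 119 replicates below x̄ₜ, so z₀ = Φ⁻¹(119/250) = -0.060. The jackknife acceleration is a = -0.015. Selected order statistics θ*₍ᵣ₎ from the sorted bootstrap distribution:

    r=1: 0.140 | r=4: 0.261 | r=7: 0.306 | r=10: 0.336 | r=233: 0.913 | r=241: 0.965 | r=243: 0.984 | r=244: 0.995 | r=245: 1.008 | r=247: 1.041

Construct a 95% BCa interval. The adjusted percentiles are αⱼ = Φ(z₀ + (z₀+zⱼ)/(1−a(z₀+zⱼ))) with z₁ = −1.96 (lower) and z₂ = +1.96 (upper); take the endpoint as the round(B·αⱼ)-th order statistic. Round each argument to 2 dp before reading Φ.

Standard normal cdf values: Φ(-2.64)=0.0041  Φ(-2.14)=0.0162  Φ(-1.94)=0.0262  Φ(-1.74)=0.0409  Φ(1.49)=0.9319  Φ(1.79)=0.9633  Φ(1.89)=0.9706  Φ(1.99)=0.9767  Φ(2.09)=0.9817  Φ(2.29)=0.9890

(0.261, 0.965)

Lower: z₀ + z₁ = -0.060 + (-1.960) = -2.020; 1 − a(z₀+z₁) = 1 − (-0.015)(-2.020) = 0.9697; argument = -0.060 + (-2.020)/0.9697 = -2.1431 → -2.14.
α₁ = Φ(-2.14) = 0.0162; rank = round(250 × 0.0162) = 4; θ*₍4₎ = 0.261.
Upper: z₀ + z₂ = 1.900; 1 − a(z₀+z₂) = 1.0285; argument = 1.7874 → 1.79; α₂ = 0.9633; rank = 241; θ*₍241₎ = 0.965.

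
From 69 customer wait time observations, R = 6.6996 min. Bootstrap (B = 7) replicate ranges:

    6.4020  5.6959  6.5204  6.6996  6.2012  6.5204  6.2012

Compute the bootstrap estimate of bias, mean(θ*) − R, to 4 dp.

mean(θ*) = (6.4020 + 5.6959 + 6.5204 + 6.6996 + 6.2012 + 6.5204 + 6.2012) / 7 = 6.32010
bias = 6.32010 − 6.6996

bias = −0.3795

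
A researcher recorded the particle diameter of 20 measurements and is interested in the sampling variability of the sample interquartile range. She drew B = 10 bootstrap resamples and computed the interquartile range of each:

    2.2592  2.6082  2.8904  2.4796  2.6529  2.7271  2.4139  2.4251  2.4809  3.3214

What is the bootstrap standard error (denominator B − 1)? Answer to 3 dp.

SE* = 0.303

Bootstrap SE is the standard deviation of the 10 replicate interquartile ranges.
Mean of replicates: (2.2592 + 2.6082 + 2.8904 + 2.4796 + 2.6529 + 2.7271 + 2.4139 + 2.4251 + 2.4809 + 3.3214) / 10 = 26.25870 / 10 = 2.62587
Sum of squared deviations: (−0.36667)² + (−0.01767)² + (+0.26453)² + (−0.14627)² + (+0.02703)² + (+0.10123)² + (−0.21197)² + (−0.20077)² + (−0.14497)² + (+0.69553)² = 0.82713
Variance = 0.82713 / 9 = 0.09190
SE* = √0.09190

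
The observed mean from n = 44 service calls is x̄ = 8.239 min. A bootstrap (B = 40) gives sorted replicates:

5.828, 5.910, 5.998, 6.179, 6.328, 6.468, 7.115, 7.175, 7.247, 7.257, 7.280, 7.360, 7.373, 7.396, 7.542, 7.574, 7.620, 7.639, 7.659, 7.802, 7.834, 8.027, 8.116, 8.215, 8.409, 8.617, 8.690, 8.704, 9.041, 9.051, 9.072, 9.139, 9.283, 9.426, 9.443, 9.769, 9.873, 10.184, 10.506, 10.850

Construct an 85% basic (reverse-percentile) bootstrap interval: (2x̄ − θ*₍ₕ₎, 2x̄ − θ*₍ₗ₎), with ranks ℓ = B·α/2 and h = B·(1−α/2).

Percentile endpoints at ranks 3 and 37: θ*₍3₎ = 5.998, θ*₍37₎ = 9.873.
Basic interval reflects these around x̄:
  lower = 2 × 8.239 − 9.873 = 6.605
  upper = 2 × 8.239 − 5.998 = 10.480

(6.605, 10.480)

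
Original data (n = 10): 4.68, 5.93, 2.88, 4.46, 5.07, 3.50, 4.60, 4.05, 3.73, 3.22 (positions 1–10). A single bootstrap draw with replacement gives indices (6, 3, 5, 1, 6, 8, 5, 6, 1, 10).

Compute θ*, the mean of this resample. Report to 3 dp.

Resample values: 3.50, 2.88, 5.07, 4.68, 3.50, 4.05, 5.07, 3.50, 4.68, 3.22.
Mean = (3.50 + 2.88 + 5.07 + 4.68 + 3.50 + 4.05 + 5.07 + 3.50 + 4.68 + 3.22) / 10 = 40.150 / 10 = 4.015

θ* = 4.015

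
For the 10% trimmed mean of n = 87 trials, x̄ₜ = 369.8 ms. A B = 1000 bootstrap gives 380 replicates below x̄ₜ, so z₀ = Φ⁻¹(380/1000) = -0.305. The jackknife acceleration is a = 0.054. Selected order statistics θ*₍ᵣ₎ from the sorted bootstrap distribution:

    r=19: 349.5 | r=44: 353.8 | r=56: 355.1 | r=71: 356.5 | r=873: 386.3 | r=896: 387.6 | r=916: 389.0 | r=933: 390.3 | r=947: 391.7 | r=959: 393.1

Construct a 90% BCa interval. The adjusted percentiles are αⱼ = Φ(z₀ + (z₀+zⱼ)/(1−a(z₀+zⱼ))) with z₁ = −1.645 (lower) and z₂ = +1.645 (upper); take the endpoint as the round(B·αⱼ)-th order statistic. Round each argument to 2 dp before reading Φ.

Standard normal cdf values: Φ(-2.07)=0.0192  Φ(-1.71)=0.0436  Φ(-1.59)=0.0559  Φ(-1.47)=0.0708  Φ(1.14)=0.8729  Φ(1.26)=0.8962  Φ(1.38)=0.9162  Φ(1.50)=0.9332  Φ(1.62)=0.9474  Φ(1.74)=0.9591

(349.5, 386.3)

Lower: z₀ + z₁ = -0.305 + (-1.645) = -1.950; 1 − a(z₀+z₁) = 1 − (0.054)(-1.950) = 1.1053; argument = -0.305 + (-1.950)/1.1053 = -2.0692 → -2.07.
α₁ = Φ(-2.07) = 0.0192; rank = round(1000 × 0.0192) = 19; θ*₍19₎ = 349.5.
Upper: z₀ + z₂ = 1.340; 1 − a(z₀+z₂) = 0.9276; argument = 1.1395 → 1.14; α₂ = 0.8729; rank = 873; θ*₍873₎ = 386.3.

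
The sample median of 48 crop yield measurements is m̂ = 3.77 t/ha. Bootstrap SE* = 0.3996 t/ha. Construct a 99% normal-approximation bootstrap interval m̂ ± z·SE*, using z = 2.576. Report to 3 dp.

Margin = 2.576 × 0.3996 = 1.0294
Interval: 3.77 ± 1.0294

(2.741, 4.799)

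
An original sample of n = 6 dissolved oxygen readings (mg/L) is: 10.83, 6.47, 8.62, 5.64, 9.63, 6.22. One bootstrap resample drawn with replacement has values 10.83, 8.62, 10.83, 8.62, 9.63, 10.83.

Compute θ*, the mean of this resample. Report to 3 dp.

θ* = 9.893

Mean = (10.83 + 8.62 + 10.83 + 8.62 + 9.63 + 10.83) / 6 = 59.360 / 6 = 9.893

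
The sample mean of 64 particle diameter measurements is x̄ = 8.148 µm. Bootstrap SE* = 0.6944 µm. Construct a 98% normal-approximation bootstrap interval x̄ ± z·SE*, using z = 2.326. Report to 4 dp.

Margin = 2.326 × 0.6944 = 1.61517
Interval: 8.148 ± 1.61517

(6.5328, 9.7632)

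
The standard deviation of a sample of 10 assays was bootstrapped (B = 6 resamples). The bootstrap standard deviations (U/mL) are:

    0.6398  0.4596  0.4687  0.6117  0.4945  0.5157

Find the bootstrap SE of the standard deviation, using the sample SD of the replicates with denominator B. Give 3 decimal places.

Bootstrap SE is the standard deviation of the 6 replicate standard deviations.
Mean of replicates: (0.6398 + 0.4596 + 0.4687 + 0.6117 + 0.4945 + 0.5157) / 6 = 3.19000 / 6 = 0.53167
Sum of squared deviations: (+0.10813)² + (−0.07207)² + (−0.06297)² + (+0.08003)² + (−0.03717)² + (−0.01597)² = 0.02889
Variance = 0.02889 / 6 = 0.00482
SE* = √0.00482

SE* = 0.069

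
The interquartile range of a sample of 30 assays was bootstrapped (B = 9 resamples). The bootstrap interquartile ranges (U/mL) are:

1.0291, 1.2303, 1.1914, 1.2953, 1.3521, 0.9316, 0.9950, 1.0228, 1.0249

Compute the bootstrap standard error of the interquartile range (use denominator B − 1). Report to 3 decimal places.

Bootstrap SE is the standard deviation of the 9 replicate interquartile ranges.
Mean of replicates: (1.0291 + 1.2303 + 1.1914 + 1.2953 + 1.3521 + 0.9316 + 0.9950 + 1.0228 + 1.0249) / 9 = 10.07250 / 9 = 1.11917
Sum of squared deviations: (−0.09007)² + (+0.11113)² + (+0.07223)² + (+0.17613)² + (+0.23293)² + (−0.18757)² + (−0.12417)² + (−0.09637)² + (−0.09427)² = 0.17973
Variance = 0.17973 / 8 = 0.02247
SE* = √0.02247

SE* = 0.150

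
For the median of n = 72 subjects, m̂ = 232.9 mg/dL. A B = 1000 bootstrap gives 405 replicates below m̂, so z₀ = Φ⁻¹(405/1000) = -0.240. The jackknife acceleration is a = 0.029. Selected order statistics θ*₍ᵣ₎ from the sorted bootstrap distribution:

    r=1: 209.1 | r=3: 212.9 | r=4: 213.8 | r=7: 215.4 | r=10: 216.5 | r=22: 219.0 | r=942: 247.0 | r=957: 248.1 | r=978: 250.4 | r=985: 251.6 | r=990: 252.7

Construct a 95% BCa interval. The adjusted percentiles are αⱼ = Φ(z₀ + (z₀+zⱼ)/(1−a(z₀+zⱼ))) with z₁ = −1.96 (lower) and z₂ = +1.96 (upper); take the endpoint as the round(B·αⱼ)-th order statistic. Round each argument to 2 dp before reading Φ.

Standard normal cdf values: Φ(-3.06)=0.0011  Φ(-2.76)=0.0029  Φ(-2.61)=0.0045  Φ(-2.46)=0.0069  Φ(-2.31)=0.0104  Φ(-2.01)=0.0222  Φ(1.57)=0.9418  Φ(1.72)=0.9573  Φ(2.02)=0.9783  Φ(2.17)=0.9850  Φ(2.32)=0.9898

Lower: z₀ + z₁ = -0.240 + (-1.960) = -2.200; 1 − a(z₀+z₁) = 1 − (0.029)(-2.200) = 1.0638; argument = -0.240 + (-2.200)/1.0638 = -2.3081 → -2.31.
α₁ = Φ(-2.31) = 0.0104; rank = round(1000 × 0.0104) = 10; θ*₍10₎ = 216.5.
Upper: z₀ + z₂ = 1.720; 1 − a(z₀+z₂) = 0.9501; argument = 1.5703 → 1.57; α₂ = 0.9418; rank = 942; θ*₍942₎ = 247.0.

(216.5, 247.0)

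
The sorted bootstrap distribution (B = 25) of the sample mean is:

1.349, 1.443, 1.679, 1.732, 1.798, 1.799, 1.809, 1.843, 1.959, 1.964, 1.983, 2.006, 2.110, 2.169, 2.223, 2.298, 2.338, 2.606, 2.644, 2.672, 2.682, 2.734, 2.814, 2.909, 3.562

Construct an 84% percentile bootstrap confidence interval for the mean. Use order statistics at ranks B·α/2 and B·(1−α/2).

α = 0.16; lower rank = 25 × 0.080 = 2; upper rank = 25 × 0.920 = 23.
The 2nd smallest replicate is 1.443; the 23rd is 2.814.

(1.443, 2.814)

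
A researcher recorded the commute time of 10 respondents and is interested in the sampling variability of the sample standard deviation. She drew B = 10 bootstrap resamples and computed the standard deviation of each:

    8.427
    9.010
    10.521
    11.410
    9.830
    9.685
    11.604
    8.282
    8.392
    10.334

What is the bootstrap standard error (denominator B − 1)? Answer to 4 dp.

Bootstrap SE is the standard deviation of the 10 replicate standard deviations.
Mean of replicates: (8.427 + 9.010 + 10.521 + 11.410 + 9.830 + 9.685 + 11.604 + 8.282 + 8.392 + 10.334) / 10 = 97.49500 / 10 = 9.74950
Sum of squared deviations: (−1.32250)² + (−0.73950)² + (+0.77150)² + (+1.66050)² + (+0.08050)² + (−0.06450)² + (+1.85450)² + (−1.46750)² + (−1.35750)² + (+0.58450)² = 13.43615
Variance = 13.43615 / 9 = 1.49291
SE* = √1.49291

SE* = 1.2218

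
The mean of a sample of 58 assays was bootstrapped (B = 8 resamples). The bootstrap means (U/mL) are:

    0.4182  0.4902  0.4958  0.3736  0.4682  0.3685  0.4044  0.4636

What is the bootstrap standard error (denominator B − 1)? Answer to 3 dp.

SE* = 0.051

Bootstrap SE is the standard deviation of the 8 replicate means.
Mean of replicates: (0.4182 + 0.4902 + 0.4958 + 0.3736 + 0.4682 + 0.3685 + 0.4044 + 0.4636) / 8 = 3.48250 / 8 = 0.43531
Sum of squared deviations: (−0.01711)² + (+0.05489)² + (+0.06049)² + (−0.06171)² + (+0.03289)² + (−0.06681)² + (−0.03091)² + (+0.02829)² = 0.01807
Variance = 0.01807 / 7 = 0.00258
SE* = √0.00258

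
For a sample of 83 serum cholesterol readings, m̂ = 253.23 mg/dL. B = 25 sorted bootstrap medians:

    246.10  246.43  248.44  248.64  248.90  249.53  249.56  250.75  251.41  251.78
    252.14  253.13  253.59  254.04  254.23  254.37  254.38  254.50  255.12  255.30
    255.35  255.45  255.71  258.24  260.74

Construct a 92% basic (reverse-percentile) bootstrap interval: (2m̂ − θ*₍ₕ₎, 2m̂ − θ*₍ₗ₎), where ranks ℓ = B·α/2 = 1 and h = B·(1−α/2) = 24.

(248.22, 260.36)

Percentile endpoints at ranks 1 and 24: θ*₍1₎ = 246.10, θ*₍24₎ = 258.24.
Basic interval reflects these around m̂:
  lower = 2 × 253.23 − 258.24 = 248.22
  upper = 2 × 253.23 − 246.10 = 260.36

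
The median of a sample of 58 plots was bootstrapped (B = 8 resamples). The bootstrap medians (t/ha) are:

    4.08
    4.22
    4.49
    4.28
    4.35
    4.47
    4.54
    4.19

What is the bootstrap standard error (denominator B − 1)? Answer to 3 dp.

Bootstrap SE is the standard deviation of the 8 replicate medians.
Mean of replicates: (4.08 + 4.22 + 4.49 + 4.28 + 4.35 + 4.47 + 4.54 + 4.19) / 8 = 34.6200 / 8 = 4.3275
Sum of squared deviations: (−0.2475)² + (−0.1075)² + (+0.1625)² + (−0.0475)² + (+0.0225)² + (+0.1425)² + (+0.2125)² + (−0.1375)² = 0.1863
Variance = 0.1863 / 7 = 0.0266
SE* = √0.0266

SE* = 0.163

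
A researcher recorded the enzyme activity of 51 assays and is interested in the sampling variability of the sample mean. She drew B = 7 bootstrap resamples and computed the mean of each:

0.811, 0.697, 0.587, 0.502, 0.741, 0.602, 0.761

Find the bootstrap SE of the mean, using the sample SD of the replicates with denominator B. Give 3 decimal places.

Bootstrap SE is the standard deviation of the 7 replicate means.
Mean of replicates: (0.811 + 0.697 + 0.587 + 0.502 + 0.741 + 0.602 + 0.761) / 7 = 4.70100 / 7 = 0.67157
Sum of squared deviations: (+0.13943)² + (+0.02543)² + (−0.08457)² + (−0.16957)² + (+0.06943)² + (−0.06957)² + (+0.08943)² = 0.07365
Variance = 0.07365 / 7 = 0.01052
SE* = √0.01052

SE* = 0.103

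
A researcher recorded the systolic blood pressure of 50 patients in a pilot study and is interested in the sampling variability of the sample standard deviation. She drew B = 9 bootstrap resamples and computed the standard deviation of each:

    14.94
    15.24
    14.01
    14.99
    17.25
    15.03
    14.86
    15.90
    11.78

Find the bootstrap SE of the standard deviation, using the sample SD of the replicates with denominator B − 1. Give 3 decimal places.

SE* = 1.466

Bootstrap SE is the standard deviation of the 9 replicate standard deviations.
Mean of replicates: (14.94 + 15.24 + 14.01 + 14.99 + 17.25 + 15.03 + 14.86 + 15.90 + 11.78) / 9 = 134.0000 / 9 = 14.8889
Sum of squared deviations: (+0.0511)² + (+0.3511)² + (−0.8789)² + (+0.1011)² + (+2.3611)² + (+0.1411)² + (−0.0289)² + (+1.0111)² + (−3.1089)² = 17.1917
Variance = 17.1917 / 8 = 2.1490
SE* = √2.1490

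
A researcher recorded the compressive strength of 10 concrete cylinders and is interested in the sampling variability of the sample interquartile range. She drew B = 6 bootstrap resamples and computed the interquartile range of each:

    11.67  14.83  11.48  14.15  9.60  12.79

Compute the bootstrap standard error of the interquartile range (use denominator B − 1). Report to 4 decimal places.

Bootstrap SE is the standard deviation of the 6 replicate interquartile ranges.
Mean of replicates: (11.67 + 14.83 + 11.48 + 14.15 + 9.60 + 12.79) / 6 = 74.52000 / 6 = 12.42000
Sum of squared deviations: (−0.75000)² + (+2.41000)² + (−0.94000)² + (+1.73000)² + (−2.82000)² + (+0.37000)² = 18.33640
Variance = 18.33640 / 5 = 3.66728
SE* = √3.66728

SE* = 1.9150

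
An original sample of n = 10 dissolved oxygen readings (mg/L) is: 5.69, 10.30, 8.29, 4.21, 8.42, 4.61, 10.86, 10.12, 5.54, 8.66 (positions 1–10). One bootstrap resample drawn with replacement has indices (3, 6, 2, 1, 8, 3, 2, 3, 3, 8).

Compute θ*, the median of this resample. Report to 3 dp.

Resample values: 8.29, 4.61, 10.30, 5.69, 10.12, 8.29, 10.30, 8.29, 8.29, 10.12.
Sorted: 4.61, 5.69, 8.29, 8.29, 8.29, 8.29, 10.12, 10.12, 10.30, 10.30
Median = average of the two middle values = 8.290

θ* = 8.290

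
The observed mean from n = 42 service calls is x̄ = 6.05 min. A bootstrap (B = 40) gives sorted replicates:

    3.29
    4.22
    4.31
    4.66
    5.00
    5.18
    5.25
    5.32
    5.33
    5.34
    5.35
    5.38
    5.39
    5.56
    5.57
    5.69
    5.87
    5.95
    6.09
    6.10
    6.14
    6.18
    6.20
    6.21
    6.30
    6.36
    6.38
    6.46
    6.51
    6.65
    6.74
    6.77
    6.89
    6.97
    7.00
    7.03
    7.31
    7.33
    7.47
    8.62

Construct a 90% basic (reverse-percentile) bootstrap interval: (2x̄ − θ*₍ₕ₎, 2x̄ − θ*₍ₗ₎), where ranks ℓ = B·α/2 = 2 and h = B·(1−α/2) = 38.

Percentile endpoints at ranks 2 and 38: θ*₍2₎ = 4.22, θ*₍38₎ = 7.33.
Basic interval reflects these around x̄:
  lower = 2 × 6.05 − 7.33 = 4.77
  upper = 2 × 6.05 − 4.22 = 7.88

(4.77, 7.88)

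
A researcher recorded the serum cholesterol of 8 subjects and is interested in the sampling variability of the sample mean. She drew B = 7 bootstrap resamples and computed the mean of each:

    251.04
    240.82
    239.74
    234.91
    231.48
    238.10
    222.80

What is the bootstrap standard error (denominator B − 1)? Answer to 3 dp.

SE* = 8.726

Bootstrap SE is the standard deviation of the 7 replicate means.
Mean of replicates: (251.04 + 240.82 + 239.74 + 234.91 + 231.48 + 238.10 + 222.80) / 7 = 1658.8900 / 7 = 236.9843
Sum of squared deviations: (+14.0557)² + (+3.8357)² + (+2.7557)² + (−2.0743)² + (−5.5043)² + (+1.1157)² + (−14.1843)² = 456.9084
Variance = 456.9084 / 6 = 76.1514
SE* = √76.1514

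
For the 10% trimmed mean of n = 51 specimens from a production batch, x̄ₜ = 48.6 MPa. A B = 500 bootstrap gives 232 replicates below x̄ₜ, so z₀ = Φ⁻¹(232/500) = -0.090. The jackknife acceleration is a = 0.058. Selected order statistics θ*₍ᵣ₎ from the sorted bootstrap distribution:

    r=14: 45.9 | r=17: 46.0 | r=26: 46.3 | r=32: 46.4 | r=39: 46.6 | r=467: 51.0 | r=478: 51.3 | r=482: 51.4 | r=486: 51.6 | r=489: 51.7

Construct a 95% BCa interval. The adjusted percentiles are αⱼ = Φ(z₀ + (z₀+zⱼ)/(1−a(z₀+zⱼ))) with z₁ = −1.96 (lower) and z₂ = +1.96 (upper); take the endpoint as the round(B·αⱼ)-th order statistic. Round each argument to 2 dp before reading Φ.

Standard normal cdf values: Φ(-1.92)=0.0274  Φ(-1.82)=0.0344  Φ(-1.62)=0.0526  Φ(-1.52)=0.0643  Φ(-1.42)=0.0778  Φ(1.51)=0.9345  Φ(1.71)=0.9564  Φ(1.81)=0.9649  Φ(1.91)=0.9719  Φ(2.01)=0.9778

Lower: z₀ + z₁ = -0.090 + (-1.960) = -2.050; 1 − a(z₀+z₁) = 1 − (0.058)(-2.050) = 1.1189; argument = -0.090 + (-2.050)/1.1189 = -1.9222 → -1.92.
α₁ = Φ(-1.92) = 0.0274; rank = round(500 × 0.0274) = 14; θ*₍14₎ = 45.9.
Upper: z₀ + z₂ = 1.870; 1 − a(z₀+z₂) = 0.8915; argument = 2.0075 → 2.01; α₂ = 0.9778; rank = 489; θ*₍489₎ = 51.7.

(45.9, 51.7)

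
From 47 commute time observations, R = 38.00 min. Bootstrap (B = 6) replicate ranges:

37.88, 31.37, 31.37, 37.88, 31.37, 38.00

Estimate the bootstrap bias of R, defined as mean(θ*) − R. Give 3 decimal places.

bias = −3.355

mean(θ*) = (37.88 + 31.37 + 31.37 + 37.88 + 31.37 + 38.00) / 6 = 34.6450
bias = 34.6450 − 38.00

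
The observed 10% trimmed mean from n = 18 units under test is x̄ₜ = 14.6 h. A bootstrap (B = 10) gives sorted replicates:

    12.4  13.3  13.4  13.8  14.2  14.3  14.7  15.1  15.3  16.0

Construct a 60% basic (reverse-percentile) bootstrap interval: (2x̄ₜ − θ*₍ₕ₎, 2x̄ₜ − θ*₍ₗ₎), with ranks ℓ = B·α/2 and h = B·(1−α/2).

(14.1, 15.9)

Percentile endpoints at ranks 2 and 8: θ*₍2₎ = 13.3, θ*₍8₎ = 15.1.
Basic interval reflects these around x̄ₜ:
  lower = 2 × 14.6 − 15.1 = 14.1
  upper = 2 × 14.6 − 13.3 = 15.9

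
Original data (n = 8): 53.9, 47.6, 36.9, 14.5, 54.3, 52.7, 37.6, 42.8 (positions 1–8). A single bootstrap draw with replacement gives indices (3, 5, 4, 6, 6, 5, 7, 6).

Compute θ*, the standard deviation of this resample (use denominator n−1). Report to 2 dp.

Resample values: 36.9, 54.3, 14.5, 52.7, 52.7, 54.3, 37.6, 52.7.
Mean = 44.4625; sum of squared deviations = 1399.1588
s² = 1399.1588 / 7 = 199.8798
s = √199.8798 = 14.14

θ* = 14.14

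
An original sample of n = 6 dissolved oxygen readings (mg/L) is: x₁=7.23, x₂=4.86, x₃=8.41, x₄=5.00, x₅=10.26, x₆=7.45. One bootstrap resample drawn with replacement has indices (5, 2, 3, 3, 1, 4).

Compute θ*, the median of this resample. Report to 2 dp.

θ* = 7.82

Resample values: 10.26, 4.86, 8.41, 8.41, 7.23, 5.00.
Sorted: 4.86, 5.00, 7.23, 8.41, 8.41, 10.26
Median = average of the two middle values = 7.82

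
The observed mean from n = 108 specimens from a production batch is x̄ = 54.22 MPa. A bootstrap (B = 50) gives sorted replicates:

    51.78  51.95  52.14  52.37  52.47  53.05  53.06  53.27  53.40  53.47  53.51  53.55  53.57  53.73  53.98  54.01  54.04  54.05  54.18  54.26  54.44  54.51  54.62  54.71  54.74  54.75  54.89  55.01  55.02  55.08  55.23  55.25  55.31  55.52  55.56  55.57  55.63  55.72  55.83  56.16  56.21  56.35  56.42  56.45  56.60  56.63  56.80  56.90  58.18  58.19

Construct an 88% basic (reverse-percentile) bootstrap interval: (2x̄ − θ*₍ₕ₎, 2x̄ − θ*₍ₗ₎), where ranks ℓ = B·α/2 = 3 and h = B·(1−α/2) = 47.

Percentile endpoints at ranks 3 and 47: θ*₍3₎ = 52.14, θ*₍47₎ = 56.80.
Basic interval reflects these around x̄:
  lower = 2 × 54.22 − 56.80 = 51.64
  upper = 2 × 54.22 − 52.14 = 56.30

(51.64, 56.30)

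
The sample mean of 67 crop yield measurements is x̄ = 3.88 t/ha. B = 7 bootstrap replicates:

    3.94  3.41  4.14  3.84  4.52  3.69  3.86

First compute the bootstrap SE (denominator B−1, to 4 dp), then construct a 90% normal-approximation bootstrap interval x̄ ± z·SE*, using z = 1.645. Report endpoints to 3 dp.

(3.306, 4.454)

Mean of replicates = 3.9143; sum of squared deviations = 0.7316; SE* = √(0.7316/6) = 0.3492
Margin = 1.645 × 0.3492 = 0.5744
Interval: 3.88 ± 0.5744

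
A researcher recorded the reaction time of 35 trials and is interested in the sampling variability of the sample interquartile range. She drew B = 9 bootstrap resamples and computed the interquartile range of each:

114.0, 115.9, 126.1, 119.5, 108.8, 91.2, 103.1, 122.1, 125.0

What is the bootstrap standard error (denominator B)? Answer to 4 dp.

SE* = 10.7112

Bootstrap SE is the standard deviation of the 9 replicate interquartile ranges.
Mean of replicates: (114.0 + 115.9 + 126.1 + 119.5 + 108.8 + 91.2 + 103.1 + 122.1 + 125.0) / 9 = 1025.70000 / 9 = 113.96667
Sum of squared deviations: (+0.03333)² + (+1.93333)² + (+12.13333)² + (+5.53333)² + (−5.16667)² + (−22.76667)² + (−10.86667)² + (+8.13333)² + (+11.03333)² = 1032.56000
Variance = 1032.56000 / 9 = 114.72889
SE* = √114.72889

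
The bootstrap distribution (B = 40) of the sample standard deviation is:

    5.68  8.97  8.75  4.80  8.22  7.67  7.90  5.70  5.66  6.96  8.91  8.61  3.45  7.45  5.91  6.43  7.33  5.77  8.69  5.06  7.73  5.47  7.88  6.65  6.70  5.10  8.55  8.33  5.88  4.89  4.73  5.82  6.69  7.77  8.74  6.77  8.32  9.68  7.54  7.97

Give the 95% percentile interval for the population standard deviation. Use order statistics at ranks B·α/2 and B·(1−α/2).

(3.45, 8.97)

Sorted replicates: 3.45, 4.73, 4.80, 4.89, 5.06, 5.10, 5.47, 5.66, 5.68, 5.70, 5.77, 5.82, 5.88, 5.91, 6.43, 6.65, 6.69, 6.70, 6.77, 6.96, 7.33, 7.45, 7.54, 7.67, 7.73, 7.77, 7.88, 7.90, 7.97, 8.22, 8.32, 8.33, 8.55, 8.61, 8.69, 8.74, 8.75, 8.91, 8.97, 9.68
α = 0.05; lower rank = 40 × 0.025 = 1; upper rank = 40 × 0.975 = 39.
The 1st smallest replicate is 3.45; the 39th is 8.97.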